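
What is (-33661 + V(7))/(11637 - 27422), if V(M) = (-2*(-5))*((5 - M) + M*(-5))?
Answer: 34031/15785 ≈ 2.1559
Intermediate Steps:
V(M) = 50 - 60*M (V(M) = 10*((5 - M) - 5*M) = 10*(5 - 6*M) = 50 - 60*M)
(-33661 + V(7))/(11637 - 27422) = (-33661 + (50 - 60*7))/(11637 - 27422) = (-33661 + (50 - 420))/(-15785) = (-33661 - 370)*(-1/15785) = -34031*(-1/15785) = 34031/15785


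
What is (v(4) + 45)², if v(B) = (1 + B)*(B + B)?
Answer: 7225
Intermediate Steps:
v(B) = 2*B*(1 + B) (v(B) = (1 + B)*(2*B) = 2*B*(1 + B))
(v(4) + 45)² = (2*4*(1 + 4) + 45)² = (2*4*5 + 45)² = (40 + 45)² = 85² = 7225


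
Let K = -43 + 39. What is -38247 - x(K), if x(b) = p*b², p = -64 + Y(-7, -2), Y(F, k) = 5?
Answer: -37303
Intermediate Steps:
p = -59 (p = -64 + 5 = -59)
K = -4
x(b) = -59*b²
-38247 - x(K) = -38247 - (-59)*(-4)² = -38247 - (-59)*16 = -38247 - 1*(-944) = -38247 + 944 = -37303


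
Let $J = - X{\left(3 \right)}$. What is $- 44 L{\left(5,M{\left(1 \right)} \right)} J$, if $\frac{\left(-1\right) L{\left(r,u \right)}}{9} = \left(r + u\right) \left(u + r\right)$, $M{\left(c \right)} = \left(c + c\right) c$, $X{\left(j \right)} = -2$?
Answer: $38808$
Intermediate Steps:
$M{\left(c \right)} = 2 c^{2}$ ($M{\left(c \right)} = 2 c c = 2 c^{2}$)
$L{\left(r,u \right)} = - 9 \left(r + u\right)^{2}$ ($L{\left(r,u \right)} = - 9 \left(r + u\right) \left(u + r\right) = - 9 \left(r + u\right) \left(r + u\right) = - 9 \left(r + u\right)^{2}$)
$J = 2$ ($J = \left(-1\right) \left(-2\right) = 2$)
$- 44 L{\left(5,M{\left(1 \right)} \right)} J = - 44 \left(- 9 \left(5 + 2 \cdot 1^{2}\right)^{2}\right) 2 = - 44 \left(- 9 \left(5 + 2 \cdot 1\right)^{2}\right) 2 = - 44 \left(- 9 \left(5 + 2\right)^{2}\right) 2 = - 44 \left(- 9 \cdot 7^{2}\right) 2 = - 44 \left(\left(-9\right) 49\right) 2 = \left(-44\right) \left(-441\right) 2 = 19404 \cdot 2 = 38808$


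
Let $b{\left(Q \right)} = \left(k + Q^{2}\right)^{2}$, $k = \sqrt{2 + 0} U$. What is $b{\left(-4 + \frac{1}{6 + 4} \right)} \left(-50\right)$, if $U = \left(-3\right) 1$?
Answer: $- \frac{2493441}{200} + 4563 \sqrt{2} \approx -6014.1$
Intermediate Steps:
$U = -3$
$k = - 3 \sqrt{2}$ ($k = \sqrt{2 + 0} \left(-3\right) = \sqrt{2} \left(-3\right) = - 3 \sqrt{2} \approx -4.2426$)
$b{\left(Q \right)} = \left(Q^{2} - 3 \sqrt{2}\right)^{2}$ ($b{\left(Q \right)} = \left(- 3 \sqrt{2} + Q^{2}\right)^{2} = \left(Q^{2} - 3 \sqrt{2}\right)^{2}$)
$b{\left(-4 + \frac{1}{6 + 4} \right)} \left(-50\right) = \left(\left(-4 + \frac{1}{6 + 4}\right)^{2} - 3 \sqrt{2}\right)^{2} \left(-50\right) = \left(\left(-4 + \frac{1}{10}\right)^{2} - 3 \sqrt{2}\right)^{2} \left(-50\right) = \left(\left(- \frac{39}{10}\right)^{2} - 3 \sqrt{2}\right)^{2} \left(-50\right) = \left(\frac{1521}{100} - 3 \sqrt{2}\right)^{2} \left(-50\right) = - 50 \left(\frac{1521}{100} - 3 \sqrt{2}\right)^{2}$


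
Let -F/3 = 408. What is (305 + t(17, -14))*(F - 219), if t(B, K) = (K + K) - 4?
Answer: -393939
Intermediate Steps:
t(B, K) = -4 + 2*K (t(B, K) = 2*K - 4 = -4 + 2*K)
F = -1224 (F = -3*408 = -1224)
(305 + t(17, -14))*(F - 219) = (305 + (-4 + 2*(-14)))*(-1224 - 219) = (305 + (-4 - 28))*(-1443) = (305 - 32)*(-1443) = 273*(-1443) = -393939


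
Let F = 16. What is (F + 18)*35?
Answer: 1190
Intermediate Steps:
(F + 18)*35 = (16 + 18)*35 = 34*35 = 1190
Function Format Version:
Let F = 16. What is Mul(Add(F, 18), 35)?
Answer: 1190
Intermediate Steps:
Mul(Add(F, 18), 35) = Mul(Add(16, 18), 35) = Mul(34, 35) = 1190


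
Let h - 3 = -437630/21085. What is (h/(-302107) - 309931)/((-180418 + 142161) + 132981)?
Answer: -197423756417507/60338487942278 ≈ -3.2719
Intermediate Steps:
h = -74875/4217 (h = 3 - 437630/21085 = 3 - 437630*1/21085 = 3 - 87526/4217 = -74875/4217 ≈ -17.756)
(h/(-302107) - 309931)/((-180418 + 142161) + 132981) = (-74875/4217/(-302107) - 309931)/((-180418 + 142161) + 132981) = (-74875/4217*(-1/302107) - 309931)/(-38257 + 132981) = (74875/1273985219 - 309931)/94724 = -394847512835014/1273985219*1/94724 = -197423756417507/60338487942278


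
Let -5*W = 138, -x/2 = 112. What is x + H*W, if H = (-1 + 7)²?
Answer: -6088/5 ≈ -1217.6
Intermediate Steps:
x = -224 (x = -2*112 = -224)
W = -138/5 (W = -⅕*138 = -138/5 ≈ -27.600)
H = 36 (H = 6² = 36)
x + H*W = -224 + 36*(-138/5) = -224 - 4968/5 = -6088/5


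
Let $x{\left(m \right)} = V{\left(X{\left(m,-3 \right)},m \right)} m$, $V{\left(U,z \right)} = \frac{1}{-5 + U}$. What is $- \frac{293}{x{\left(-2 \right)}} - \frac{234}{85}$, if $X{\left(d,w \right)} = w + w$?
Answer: $- \frac{274423}{170} \approx -1614.3$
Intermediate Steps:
$X{\left(d,w \right)} = 2 w$
$x{\left(m \right)} = - \frac{m}{11}$ ($x{\left(m \right)} = \frac{m}{-5 + 2 \left(-3\right)} = \frac{m}{-5 - 6} = \frac{m}{-11} = - \frac{m}{11}$)
$- \frac{293}{x{\left(-2 \right)}} - \frac{234}{85} = - \frac{293}{\left(- \frac{1}{11}\right) \left(-2\right)} - \frac{234}{85} = - \frac{293}{\frac{2}{11}} - \frac{234}{85} = \left(-293\right) \frac{11}{2} - \frac{234}{85} = - \frac{3223}{2} - \frac{234}{85} = - \frac{274423}{170}$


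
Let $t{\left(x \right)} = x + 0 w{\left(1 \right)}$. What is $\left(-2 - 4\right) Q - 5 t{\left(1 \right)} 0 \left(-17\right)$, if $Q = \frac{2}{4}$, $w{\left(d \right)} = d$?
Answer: $0$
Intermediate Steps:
$Q = \frac{1}{2}$ ($Q = 2 \cdot \frac{1}{4} = \frac{1}{2} \approx 0.5$)
$t{\left(x \right)} = x$ ($t{\left(x \right)} = x + 0 \cdot 1 = x + 0 = x$)
$\left(-2 - 4\right) Q - 5 t{\left(1 \right)} 0 \left(-17\right) = \left(-2 - 4\right) \frac{1}{2} \left(-5\right) 1 \cdot 0 \left(-17\right) = \left(-6\right) \frac{1}{2} \left(\left(-5\right) 0\right) \left(-17\right) = \left(-3\right) 0 \left(-17\right) = 0 \left(-17\right) = 0$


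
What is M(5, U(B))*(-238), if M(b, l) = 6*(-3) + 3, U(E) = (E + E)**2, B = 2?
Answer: 3570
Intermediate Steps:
U(E) = 4*E**2 (U(E) = (2*E)**2 = 4*E**2)
M(b, l) = -15 (M(b, l) = -18 + 3 = -15)
M(5, U(B))*(-238) = -15*(-238) = 3570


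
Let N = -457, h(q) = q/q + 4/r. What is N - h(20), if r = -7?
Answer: -3202/7 ≈ -457.43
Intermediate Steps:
h(q) = 3/7 (h(q) = q/q + 4/(-7) = 1 + 4*(-⅐) = 1 - 4/7 = 3/7)
N - h(20) = -457 - 1*3/7 = -457 - 3/7 = -3202/7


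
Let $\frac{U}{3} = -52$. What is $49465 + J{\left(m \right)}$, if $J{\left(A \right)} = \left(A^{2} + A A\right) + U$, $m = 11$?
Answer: $49551$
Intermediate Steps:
$U = -156$ ($U = 3 \left(-52\right) = -156$)
$J{\left(A \right)} = -156 + 2 A^{2}$ ($J{\left(A \right)} = \left(A^{2} + A A\right) - 156 = \left(A^{2} + A^{2}\right) - 156 = 2 A^{2} - 156 = -156 + 2 A^{2}$)
$49465 + J{\left(m \right)} = 49465 - \left(156 - 2 \cdot 11^{2}\right) = 49465 + \left(-156 + 2 \cdot 121\right) = 49465 + \left(-156 + 242\right) = 49465 + 86 = 49551$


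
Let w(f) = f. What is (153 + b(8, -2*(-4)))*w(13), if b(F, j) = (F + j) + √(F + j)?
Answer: 2249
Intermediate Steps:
b(F, j) = F + j + √(F + j)
(153 + b(8, -2*(-4)))*w(13) = (153 + (8 - 2*(-4) + √(8 - 2*(-4))))*13 = (153 + (8 + 8 + √(8 + 8)))*13 = (153 + (8 + 8 + √16))*13 = (153 + (8 + 8 + 4))*13 = (153 + 20)*13 = 173*13 = 2249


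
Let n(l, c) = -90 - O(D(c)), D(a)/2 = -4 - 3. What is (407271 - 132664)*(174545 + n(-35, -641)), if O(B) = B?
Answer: 47910408683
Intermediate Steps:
D(a) = -14 (D(a) = 2*(-4 - 3) = 2*(-7) = -14)
n(l, c) = -76 (n(l, c) = -90 - 1*(-14) = -90 + 14 = -76)
(407271 - 132664)*(174545 + n(-35, -641)) = (407271 - 132664)*(174545 - 76) = 274607*174469 = 47910408683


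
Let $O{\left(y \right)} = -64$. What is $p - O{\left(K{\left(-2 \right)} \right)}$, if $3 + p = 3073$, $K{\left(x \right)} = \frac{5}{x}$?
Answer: $3134$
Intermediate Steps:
$p = 3070$ ($p = -3 + 3073 = 3070$)
$p - O{\left(K{\left(-2 \right)} \right)} = 3070 - -64 = 3070 + 64 = 3134$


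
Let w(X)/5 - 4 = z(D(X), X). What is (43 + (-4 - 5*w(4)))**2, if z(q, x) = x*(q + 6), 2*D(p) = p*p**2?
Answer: 14907321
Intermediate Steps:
D(p) = p**3/2 (D(p) = (p*p**2)/2 = p**3/2)
z(q, x) = x*(6 + q)
w(X) = 20 + 5*X*(6 + X**3/2) (w(X) = 20 + 5*(X*(6 + X**3/2)) = 20 + 5*X*(6 + X**3/2))
(43 + (-4 - 5*w(4)))**2 = (43 + (-4 - 5*(20 + (5/2)*4*(12 + 4**3))))**2 = (43 + (-4 - 5*(20 + (5/2)*4*(12 + 64))))**2 = (43 + (-4 - 5*(20 + (5/2)*4*76)))**2 = (43 + (-4 - 5*(20 + 760)))**2 = (43 + (-4 - 5*780))**2 = (43 + (-4 - 3900))**2 = (43 - 3904)**2 = (-3861)**2 = 14907321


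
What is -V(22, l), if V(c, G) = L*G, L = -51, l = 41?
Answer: 2091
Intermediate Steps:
V(c, G) = -51*G
-V(22, l) = -(-51)*41 = -1*(-2091) = 2091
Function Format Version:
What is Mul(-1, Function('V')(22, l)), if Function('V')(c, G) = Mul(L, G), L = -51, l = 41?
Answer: 2091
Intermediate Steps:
Function('V')(c, G) = Mul(-51, G)
Mul(-1, Function('V')(22, l)) = Mul(-1, Mul(-51, 41)) = Mul(-1, -2091) = 2091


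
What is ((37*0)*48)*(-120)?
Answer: 0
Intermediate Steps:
((37*0)*48)*(-120) = (0*48)*(-120) = 0*(-120) = 0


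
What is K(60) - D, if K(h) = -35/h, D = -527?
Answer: 6317/12 ≈ 526.42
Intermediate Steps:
K(60) - D = -35/60 - 1*(-527) = -35*1/60 + 527 = -7/12 + 527 = 6317/12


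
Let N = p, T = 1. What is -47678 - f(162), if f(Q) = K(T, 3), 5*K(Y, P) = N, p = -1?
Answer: -238389/5 ≈ -47678.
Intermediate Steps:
N = -1
K(Y, P) = -⅕ (K(Y, P) = (⅕)*(-1) = -⅕)
f(Q) = -⅕
-47678 - f(162) = -47678 - 1*(-⅕) = -47678 + ⅕ = -238389/5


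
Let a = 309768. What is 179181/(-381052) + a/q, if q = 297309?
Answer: 21588530669/37763396356 ≈ 0.57168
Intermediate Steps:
179181/(-381052) + a/q = 179181/(-381052) + 309768/297309 = 179181*(-1/381052) + 309768*(1/297309) = -179181/381052 + 103256/99103 = 21588530669/37763396356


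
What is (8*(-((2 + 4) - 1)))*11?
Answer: -440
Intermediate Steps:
(8*(-((2 + 4) - 1)))*11 = (8*(-(6 - 1)))*11 = (8*(-1*5))*11 = (8*(-5))*11 = -40*11 = -440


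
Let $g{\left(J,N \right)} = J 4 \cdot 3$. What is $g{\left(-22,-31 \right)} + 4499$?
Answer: $4235$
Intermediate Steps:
$g{\left(J,N \right)} = 12 J$ ($g{\left(J,N \right)} = 4 J 3 = 12 J$)
$g{\left(-22,-31 \right)} + 4499 = 12 \left(-22\right) + 4499 = -264 + 4499 = 4235$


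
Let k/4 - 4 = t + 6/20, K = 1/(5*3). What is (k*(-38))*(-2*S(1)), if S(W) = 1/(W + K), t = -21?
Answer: -9519/2 ≈ -4759.5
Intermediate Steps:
K = 1/15 ≈ 0.066667
k = -334/5 (k = 16 + 4*(-21 + 6/20) = 16 + 4*(-21 + 6*(1/20)) = 16 + 4*(-21 + 3/10) = 16 + 4*(-207/10) = 16 - 414/5 = -334/5 ≈ -66.800)
S(W) = 1/(1/15 + W) (S(W) = 1/(W + 1/15) = 1/(1/15 + W))
(k*(-38))*(-2*S(1)) = (-334/5*(-38))*(-30/(1 + 15*1)) = 12692*(-30/(1 + 15))/5 = 12692*(-30/16)/5 = 12692*(-2*15/16)/5 = (12692/5)*(-15/8) = -9519/2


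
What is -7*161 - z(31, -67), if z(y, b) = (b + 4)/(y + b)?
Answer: -4515/4 ≈ -1128.8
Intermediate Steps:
z(y, b) = (4 + b)/(b + y)
-7*161 - z(31, -67) = -7*161 - (4 - 67)/(-67 + 31) = -1127 - (-63)/(-36) = -1127 - (-1)*(-63)/36 = -1127 - 1*7/4 = -1127 - 7/4 = -4515/4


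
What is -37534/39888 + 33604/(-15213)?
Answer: -318566849/101136024 ≈ -3.1499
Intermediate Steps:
-37534/39888 + 33604/(-15213) = -37534*1/39888 + 33604*(-1/15213) = -18767/19944 - 33604/15213 = -318566849/101136024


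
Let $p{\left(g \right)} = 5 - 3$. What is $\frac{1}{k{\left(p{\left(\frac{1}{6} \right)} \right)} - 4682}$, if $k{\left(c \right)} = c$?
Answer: $- \frac{1}{4680} \approx -0.00021368$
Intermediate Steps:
$p{\left(g \right)} = 2$ ($p{\left(g \right)} = 5 - 3 = 2$)
$\frac{1}{k{\left(p{\left(\frac{1}{6} \right)} \right)} - 4682} = \frac{1}{2 - 4682} = \frac{1}{-4680} = - \frac{1}{4680}$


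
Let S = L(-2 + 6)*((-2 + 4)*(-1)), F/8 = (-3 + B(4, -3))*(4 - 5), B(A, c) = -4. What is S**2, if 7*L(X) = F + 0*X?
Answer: 256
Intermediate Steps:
F = 56 (F = 8*((-3 - 4)*(4 - 5)) = 8*(-7*(-1)) = 8*7 = 56)
L(X) = 8 (L(X) = (56 + 0*X)/7 = (56 + 0)/7 = (1/7)*56 = 8)
S = -16 (S = 8*((-2 + 4)*(-1)) = 8*(2*(-1)) = 8*(-2) = -16)
S**2 = (-16)**2 = 256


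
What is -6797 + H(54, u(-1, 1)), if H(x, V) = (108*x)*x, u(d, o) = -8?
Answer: 308131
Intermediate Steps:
H(x, V) = 108*x²
-6797 + H(54, u(-1, 1)) = -6797 + 108*54² = -6797 + 108*2916 = -6797 + 314928 = 308131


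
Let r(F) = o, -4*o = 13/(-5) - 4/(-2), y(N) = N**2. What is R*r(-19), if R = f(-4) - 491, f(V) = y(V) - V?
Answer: -1413/20 ≈ -70.650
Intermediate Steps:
o = 3/20 (o = -(13/(-5) - 4/(-2))/4 = -(13*(-1/5) - 4*(-1/2))/4 = -(-13/5 + 2)/4 = -1/4*(-3/5) = 3/20 ≈ 0.15000)
f(V) = V**2 - V
r(F) = 3/20
R = -471 (R = -4*(-1 - 4) - 491 = -4*(-5) - 491 = 20 - 491 = -471)
R*r(-19) = -471*3/20 = -1413/20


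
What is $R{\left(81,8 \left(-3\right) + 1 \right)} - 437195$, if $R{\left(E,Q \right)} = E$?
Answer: $-437114$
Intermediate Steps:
$R{\left(81,8 \left(-3\right) + 1 \right)} - 437195 = 81 - 437195 = -437114$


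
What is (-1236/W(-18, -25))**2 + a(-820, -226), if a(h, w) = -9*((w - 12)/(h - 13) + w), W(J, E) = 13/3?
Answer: 98648028/1183 ≈ 83388.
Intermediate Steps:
W(J, E) = 13/3 (W(J, E) = 13*(1/3) = 13/3)
a(h, w) = -9*w - 9*(-12 + w)/(-13 + h) (a(h, w) = -9*((-12 + w)/(-13 + h) + w) = -9*(w + (-12 + w)/(-13 + h)) = -9*w - 9*(-12 + w)/(-13 + h))
(-1236/W(-18, -25))**2 + a(-820, -226) = (-1236/13/3)**2 + 9*(12 + 12*(-226) - 1*(-820)*(-226))/(-13 - 820) = (-1236*3/13)**2 + 9*(12 - 2712 - 185320)/(-833) = (-3708/13)**2 + 9*(-1/833)*(-188020) = 13749264/169 + 14220/7 = 98648028/1183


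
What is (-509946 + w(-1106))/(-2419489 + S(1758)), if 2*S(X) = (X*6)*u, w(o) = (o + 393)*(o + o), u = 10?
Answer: -1067210/2366749 ≈ -0.45092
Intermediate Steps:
w(o) = 2*o*(393 + o) (w(o) = (393 + o)*(2*o) = 2*o*(393 + o))
S(X) = 30*X (S(X) = ((X*6)*10)/2 = ((6*X)*10)/2 = (60*X)/2 = 30*X)
(-509946 + w(-1106))/(-2419489 + S(1758)) = (-509946 + 2*(-1106)*(393 - 1106))/(-2419489 + 30*1758) = (-509946 + 2*(-1106)*(-713))/(-2419489 + 52740) = (-509946 + 1577156)/(-2366749) = 1067210*(-1/2366749) = -1067210/2366749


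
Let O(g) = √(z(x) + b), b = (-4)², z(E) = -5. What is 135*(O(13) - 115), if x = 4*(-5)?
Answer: -15525 + 135*√11 ≈ -15077.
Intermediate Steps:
x = -20
b = 16
O(g) = √11 (O(g) = √(-5 + 16) = √11)
135*(O(13) - 115) = 135*(√11 - 115) = 135*(-115 + √11) = -15525 + 135*√11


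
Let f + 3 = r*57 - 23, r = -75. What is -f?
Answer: 4301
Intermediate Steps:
f = -4301 (f = -3 + (-75*57 - 23) = -3 + (-4275 - 23) = -3 - 4298 = -4301)
-f = -1*(-4301) = 4301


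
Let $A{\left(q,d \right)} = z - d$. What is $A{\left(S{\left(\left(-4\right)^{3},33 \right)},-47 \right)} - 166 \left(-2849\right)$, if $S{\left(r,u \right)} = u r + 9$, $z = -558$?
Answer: $472423$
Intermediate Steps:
$S{\left(r,u \right)} = 9 + r u$ ($S{\left(r,u \right)} = r u + 9 = 9 + r u$)
$A{\left(q,d \right)} = -558 - d$
$A{\left(S{\left(\left(-4\right)^{3},33 \right)},-47 \right)} - 166 \left(-2849\right) = \left(-558 - -47\right) - 166 \left(-2849\right) = \left(-558 + 47\right) - -472934 = -511 + 472934 = 472423$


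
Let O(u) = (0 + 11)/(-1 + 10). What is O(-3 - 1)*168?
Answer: 616/3 ≈ 205.33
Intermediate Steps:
O(u) = 11/9
O(-3 - 1)*168 = (11/9)*168 = 616/3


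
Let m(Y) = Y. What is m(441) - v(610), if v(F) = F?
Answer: -169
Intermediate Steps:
m(441) - v(610) = 441 - 1*610 = 441 - 610 = -169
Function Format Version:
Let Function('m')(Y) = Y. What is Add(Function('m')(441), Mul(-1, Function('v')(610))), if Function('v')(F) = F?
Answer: -169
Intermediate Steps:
Add(Function('m')(441), Mul(-1, Function('v')(610))) = Add(441, Mul(-1, 610)) = Add(441, -610) = -169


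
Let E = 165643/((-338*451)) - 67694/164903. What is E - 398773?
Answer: -10024187347493923/25137483514 ≈ -3.9877e+5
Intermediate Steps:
E = -37634165601/25137483514 (E = 165643/(-152438) - 67694*1/164903 = 165643*(-1/152438) - 67694/164903 = -165643/152438 - 67694/164903 = -37634165601/25137483514 ≈ -1.4971)
E - 398773 = -37634165601/25137483514 - 398773 = -10024187347493923/25137483514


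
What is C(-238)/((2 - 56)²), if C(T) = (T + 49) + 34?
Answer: -155/2916 ≈ -0.053155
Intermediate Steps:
C(T) = 83 + T (C(T) = (49 + T) + 34 = 83 + T)
C(-238)/((2 - 56)²) = (83 - 238)/((2 - 56)²) = -155/((-54)²) = -155/2916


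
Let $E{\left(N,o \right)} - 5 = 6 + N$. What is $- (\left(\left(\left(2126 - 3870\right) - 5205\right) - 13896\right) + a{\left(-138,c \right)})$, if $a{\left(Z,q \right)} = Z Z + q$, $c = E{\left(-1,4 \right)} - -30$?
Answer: $1761$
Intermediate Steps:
$E{\left(N,o \right)} = 11 + N$ ($E{\left(N,o \right)} = 5 + \left(6 + N\right) = 11 + N$)
$c = 40$ ($c = \left(11 - 1\right) - -30 = 10 + 30 = 40$)
$a{\left(Z,q \right)} = q + Z^{2}$ ($a{\left(Z,q \right)} = Z^{2} + q = q + Z^{2}$)
$- (\left(\left(\left(2126 - 3870\right) - 5205\right) - 13896\right) + a{\left(-138,c \right)}) = - (\left(\left(\left(2126 - 3870\right) - 5205\right) - 13896\right) + \left(40 + \left(-138\right)^{2}\right)) = - (\left(\left(-1744 - 5205\right) - 13896\right) + \left(40 + 19044\right)) = - (\left(-6949 - 13896\right) + 19084) = - (-20845 + 19084) = \left(-1\right) \left(-1761\right) = 1761$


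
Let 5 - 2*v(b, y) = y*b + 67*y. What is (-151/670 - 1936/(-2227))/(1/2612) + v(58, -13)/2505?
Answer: 628806945293/373768545 ≈ 1682.3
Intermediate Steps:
v(b, y) = 5/2 - 67*y/2 - b*y/2 (v(b, y) = 5/2 - (y*b + 67*y)/2 = 5/2 - (b*y + 67*y)/2 = 5/2 - (67*y + b*y)/2 = 5/2 + (-67*y/2 - b*y/2) = 5/2 - 67*y/2 - b*y/2)
(-151/670 - 1936/(-2227))/(1/2612) + v(58, -13)/2505 = (-151/670 - 1936/(-2227))/(1/2612) + (5/2 - 67/2*(-13) - ½*58*(-13))/2505 = (-151*1/670 - 1936*(-1/2227))/(1/2612) + (5/2 + 871/2 + 377)*(1/2505) = (-151/670 + 1936/2227)*2612 + 815*(1/2505) = (960843/1492090)*2612 + 163/501 = 1254860958/746045 + 163/501 = 628806945293/373768545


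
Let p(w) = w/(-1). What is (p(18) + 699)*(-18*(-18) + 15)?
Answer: 230859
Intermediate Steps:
p(w) = -w (p(w) = w*(-1) = -w)
(p(18) + 699)*(-18*(-18) + 15) = (-1*18 + 699)*(-18*(-18) + 15) = (-18 + 699)*(324 + 15) = 681*339 = 230859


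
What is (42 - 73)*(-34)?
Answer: 1054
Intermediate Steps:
(42 - 73)*(-34) = -31*(-34) = 1054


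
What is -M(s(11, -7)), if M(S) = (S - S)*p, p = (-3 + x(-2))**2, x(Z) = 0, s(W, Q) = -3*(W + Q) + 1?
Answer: 0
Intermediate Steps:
s(W, Q) = 1 - 3*Q - 3*W (s(W, Q) = -3*(Q + W) + 1 = (-3*Q - 3*W) + 1 = 1 - 3*Q - 3*W)
p = 9 (p = (-3 + 0)**2 = (-3)**2 = 9)
M(S) = 0 (M(S) = (S - S)*9 = 0*9 = 0)
-M(s(11, -7)) = -1*0 = 0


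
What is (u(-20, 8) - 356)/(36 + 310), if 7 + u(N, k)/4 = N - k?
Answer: -248/173 ≈ -1.4335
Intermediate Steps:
u(N, k) = -28 - 4*k + 4*N (u(N, k) = -28 + 4*(N - k) = -28 + (-4*k + 4*N) = -28 - 4*k + 4*N)
(u(-20, 8) - 356)/(36 + 310) = ((-28 - 4*8 + 4*(-20)) - 356)/(36 + 310) = ((-28 - 32 - 80) - 356)/346 = (-140 - 356)*(1/346) = -496*1/346 = -248/173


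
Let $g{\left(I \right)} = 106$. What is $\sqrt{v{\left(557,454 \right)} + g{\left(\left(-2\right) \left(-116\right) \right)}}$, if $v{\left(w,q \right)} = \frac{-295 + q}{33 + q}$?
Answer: $\frac{\sqrt{25217347}}{487} \approx 10.311$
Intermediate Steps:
$v{\left(w,q \right)} = \frac{-295 + q}{33 + q}$
$\sqrt{v{\left(557,454 \right)} + g{\left(\left(-2\right) \left(-116\right) \right)}} = \sqrt{\frac{-295 + 454}{33 + 454} + 106} = \sqrt{\frac{1}{487} \cdot 159 + 106} = \sqrt{\frac{159}{487} + 106} = \sqrt{\frac{51781}{487}} = \frac{\sqrt{25217347}}{487}$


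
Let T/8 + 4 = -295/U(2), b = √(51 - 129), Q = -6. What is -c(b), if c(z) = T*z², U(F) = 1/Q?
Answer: 1101984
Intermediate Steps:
U(F) = -⅙ (U(F) = 1/(-6) = -⅙)
b = I*√78 (b = √(-78) = I*√78 ≈ 8.8318*I)
T = 14128 (T = -32 + 8*(-295/(-⅙)) = -32 + 8*(-295*(-6)) = -32 + 8*1770 = -32 + 14160 = 14128)
c(z) = 14128*z²
-c(b) = -14128*(I*√78)² = -14128*(-78) = -1*(-1101984) = 1101984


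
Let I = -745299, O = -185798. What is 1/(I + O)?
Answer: -1/931097 ≈ -1.0740e-6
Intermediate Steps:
1/(I + O) = 1/(-745299 - 185798) = 1/(-931097) = -1/931097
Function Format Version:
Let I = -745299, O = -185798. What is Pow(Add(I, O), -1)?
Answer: Rational(-1, 931097) ≈ -1.0740e-6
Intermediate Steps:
Pow(Add(I, O), -1) = Pow(Add(-745299, -185798), -1) = Pow(-931097, -1) = Rational(-1, 931097)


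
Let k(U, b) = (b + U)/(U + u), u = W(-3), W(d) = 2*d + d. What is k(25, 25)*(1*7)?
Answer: 175/8 ≈ 21.875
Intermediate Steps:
W(d) = 3*d
u = -9 (u = 3*(-3) = -9)
k(U, b) = (U + b)/(-9 + U) (k(U, b) = (b + U)/(U - 9) = (U + b)/(-9 + U))
k(25, 25)*(1*7) = ((25 + 25)/(-9 + 25))*(1*7) = (50/16)*7 = ((1/16)*50)*7 = (25/8)*7 = 175/8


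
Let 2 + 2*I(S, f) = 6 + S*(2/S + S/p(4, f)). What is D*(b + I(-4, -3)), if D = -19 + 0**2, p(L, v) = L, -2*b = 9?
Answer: -19/2 ≈ -9.5000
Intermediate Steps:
b = -9/2 (b = -1/2*9 = -9/2 ≈ -4.5000)
I(S, f) = 2 + S*(2/S + S/4)/2 (I(S, f) = -1 + (6 + S*(2/S + S/4))/2 = -1 + (3 + S*(2/S + S/4)/2) = 2 + S*(2/S + S/4)/2)
D = -19 (D = -19 + 0 = -19)
D*(b + I(-4, -3)) = -19*(-9/2 + (3 + (1/8)*(-4)**2)) = -19*(-9/2 + (3 + (1/8)*16)) = -19*(-9/2 + (3 + 2)) = -19*(-9/2 + 5) = -19*1/2 = -19/2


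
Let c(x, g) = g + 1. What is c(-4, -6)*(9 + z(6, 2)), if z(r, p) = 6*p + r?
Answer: -135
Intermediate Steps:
c(x, g) = 1 + g
z(r, p) = r + 6*p
c(-4, -6)*(9 + z(6, 2)) = (1 - 6)*(9 + (6 + 6*2)) = -5*(9 + (6 + 12)) = -5*(9 + 18) = -5*27 = -135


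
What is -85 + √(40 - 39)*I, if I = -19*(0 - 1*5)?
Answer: 10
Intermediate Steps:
I = 95 (I = -19*(0 - 5) = -19*(-5) = 95)
-85 + √(40 - 39)*I = -85 + √(40 - 39)*95 = -85 + √1*95 = -85 + 1*95 = -85 + 95 = 10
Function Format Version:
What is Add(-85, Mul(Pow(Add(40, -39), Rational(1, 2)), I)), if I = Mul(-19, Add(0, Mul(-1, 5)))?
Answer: 10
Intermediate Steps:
I = 95 (I = Mul(-19, Add(0, -5)) = Mul(-19, -5) = 95)
Add(-85, Mul(Pow(Add(40, -39), Rational(1, 2)), I)) = Add(-85, Mul(Pow(Add(40, -39), Rational(1, 2)), 95)) = Add(-85, Mul(Pow(1, Rational(1, 2)), 95)) = Add(-85, Mul(1, 95)) = Add(-85, 95) = 10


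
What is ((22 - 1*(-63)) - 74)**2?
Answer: 121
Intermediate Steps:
((22 - 1*(-63)) - 74)**2 = ((22 + 63) - 74)**2 = (85 - 74)**2 = 11**2 = 121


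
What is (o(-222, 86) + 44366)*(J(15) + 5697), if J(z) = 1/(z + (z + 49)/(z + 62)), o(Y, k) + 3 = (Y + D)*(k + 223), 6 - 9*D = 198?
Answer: -214084883440/1219 ≈ -1.7562e+8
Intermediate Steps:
D = -64/3 (D = ⅔ - ⅑*198 = ⅔ - 22 = -64/3 ≈ -21.333)
o(Y, k) = -3 + (223 + k)*(-64/3 + Y) (o(Y, k) = -3 + (Y - 64/3)*(k + 223) = -3 + (-64/3 + Y)*(223 + k) = -3 + (223 + k)*(-64/3 + Y))
J(z) = 1/(z + (49 + z)/(62 + z))
(o(-222, 86) + 44366)*(J(15) + 5697) = ((-14281/3 + 223*(-222) - 64/3*86 - 222*86) + 44366)*((62 + 15)/(49 + 15² + 63*15) + 5697) = ((-14281/3 - 49506 - 5504/3 - 19092) + 44366)*(77/(49 + 225 + 945) + 5697) = (-75193 + 44366)*(77/1219 + 5697) = -30827*((1/1219)*77 + 5697) = -30827*(77/1219 + 5697) = -30827*6944720/1219 = -214084883440/1219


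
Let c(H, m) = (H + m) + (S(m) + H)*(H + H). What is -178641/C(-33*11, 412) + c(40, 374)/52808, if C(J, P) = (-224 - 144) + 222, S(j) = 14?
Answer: 2358591273/1927492 ≈ 1223.7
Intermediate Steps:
C(J, P) = -146 (C(J, P) = -368 + 222 = -146)
c(H, m) = H + m + 2*H*(14 + H) (c(H, m) = (H + m) + (14 + H)*(H + H) = (H + m) + (14 + H)*(2*H) = (H + m) + 2*H*(14 + H) = H + m + 2*H*(14 + H))
-178641/C(-33*11, 412) + c(40, 374)/52808 = -178641/(-146) + (374 + 2*40**2 + 29*40)/52808 = -178641*(-1/146) + (374 + 2*1600 + 1160)*(1/52808) = 178641/146 + (374 + 3200 + 1160)*(1/52808) = 178641/146 + 4734*(1/52808) = 178641/146 + 2367/26404 = 2358591273/1927492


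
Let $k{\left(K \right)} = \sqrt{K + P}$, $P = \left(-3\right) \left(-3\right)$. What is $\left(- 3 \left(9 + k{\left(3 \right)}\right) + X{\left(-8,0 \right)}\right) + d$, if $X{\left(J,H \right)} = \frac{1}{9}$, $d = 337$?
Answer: $\frac{2791}{9} - 6 \sqrt{3} \approx 299.72$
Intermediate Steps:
$X{\left(J,H \right)} = \frac{1}{9}$
$P = 9$
$k{\left(K \right)} = \sqrt{9 + K}$ ($k{\left(K \right)} = \sqrt{K + 9} = \sqrt{9 + K}$)
$\left(- 3 \left(9 + k{\left(3 \right)}\right) + X{\left(-8,0 \right)}\right) + d = \left(- 3 \left(9 + \sqrt{9 + 3}\right) + \frac{1}{9}\right) + 337 = \left(- 3 \left(9 + \sqrt{12}\right) + \frac{1}{9}\right) + 337 = \left(- 3 \left(9 + 2 \sqrt{3}\right) + \frac{1}{9}\right) + 337 = \left(\left(-27 - 6 \sqrt{3}\right) + \frac{1}{9}\right) + 337 = \left(- \frac{242}{9} - 6 \sqrt{3}\right) + 337 = \frac{2791}{9} - 6 \sqrt{3}$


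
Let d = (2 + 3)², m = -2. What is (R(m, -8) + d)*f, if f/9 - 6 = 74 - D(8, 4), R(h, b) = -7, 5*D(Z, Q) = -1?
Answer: 64962/5 ≈ 12992.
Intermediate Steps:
D(Z, Q) = -⅕ (D(Z, Q) = (⅕)*(-1) = -⅕)
f = 3609/5 (f = 54 + 9*(74 - 1*(-⅕)) = 54 + 9*(74 + ⅕) = 54 + 9*(371/5) = 54 + 3339/5 = 3609/5 ≈ 721.80)
d = 25 (d = 5² = 25)
(R(m, -8) + d)*f = (-7 + 25)*(3609/5) = 18*(3609/5) = 64962/5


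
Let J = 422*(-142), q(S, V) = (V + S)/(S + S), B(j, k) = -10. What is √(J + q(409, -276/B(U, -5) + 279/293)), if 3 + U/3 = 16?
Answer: I*√21513882088032105/599185 ≈ 244.79*I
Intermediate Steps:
U = 39 (U = -9 + 3*16 = -9 + 48 = 39)
q(S, V) = (S + V)/(2*S) (q(S, V) = (S + V)/((2*S)) = (S + V)*(1/(2*S)) = (S + V)/(2*S))
J = -59924
√(J + q(409, -276/B(U, -5) + 279/293)) = √(-59924 + (½)*(409 + (-276/(-10) + 279/293))/409) = √(-59924 + (½)*(1/409)*(409 + (-276*(-⅒) + 279*(1/293)))) = √(-59924 + (½)*(1/409)*(409 + (138/5 + 279/293))) = √(-59924 + (½)*(1/409)*(409 + 41829/1465)) = √(-59924 + (½)*(1/409)*(641014/1465)) = √(-59924 + 320507/599185) = √(-35905241433/599185) = I*√21513882088032105/599185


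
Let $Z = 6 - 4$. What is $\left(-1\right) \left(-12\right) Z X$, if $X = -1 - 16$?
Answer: $-408$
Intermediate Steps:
$Z = 2$
$X = -17$ ($X = -1 - 16 = -17$)
$\left(-1\right) \left(-12\right) Z X = \left(-1\right) \left(-12\right) 2 \left(-17\right) = 12 \cdot 2 \left(-17\right) = 24 \left(-17\right) = -408$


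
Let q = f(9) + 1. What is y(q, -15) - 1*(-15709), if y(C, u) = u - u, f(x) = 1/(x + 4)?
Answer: 15709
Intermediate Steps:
f(x) = 1/(4 + x)
q = 14/13 (q = 1/(4 + 9) + 1 = 1/13 + 1 = 14/13 ≈ 1.0769)
y(C, u) = 0
y(q, -15) - 1*(-15709) = 0 - 1*(-15709) = 0 + 15709 = 15709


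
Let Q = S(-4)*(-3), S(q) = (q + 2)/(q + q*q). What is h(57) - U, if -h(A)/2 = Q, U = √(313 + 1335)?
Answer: -1 - 4*√103 ≈ -41.596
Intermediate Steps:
U = 4*√103 (U = √1648 = 4*√103 ≈ 40.596)
S(q) = (2 + q)/(q + q²)
Q = ½ (Q = ((2 - 4)/((-4)*(1 - 4)))*(-3) = -¼*(-2)/(-3)*(-3) = -¼*(-⅓)*(-2)*(-3) = -⅙*(-3) = ½ ≈ 0.50000)
h(A) = -1 (h(A) = -2*½ = -1)
h(57) - U = -1 - 4*√103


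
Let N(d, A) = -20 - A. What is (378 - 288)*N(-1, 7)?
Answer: -2430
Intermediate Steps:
(378 - 288)*N(-1, 7) = (378 - 288)*(-20 - 1*7) = 90*(-20 - 7) = 90*(-27) = -2430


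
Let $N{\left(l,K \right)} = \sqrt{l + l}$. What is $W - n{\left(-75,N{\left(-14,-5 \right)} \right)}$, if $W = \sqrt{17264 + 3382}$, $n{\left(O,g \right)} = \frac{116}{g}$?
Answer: $3 \sqrt{2294} + \frac{58 i \sqrt{7}}{7} \approx 143.69 + 21.922 i$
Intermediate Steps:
$N{\left(l,K \right)} = \sqrt{2} \sqrt{l}$ ($N{\left(l,K \right)} = \sqrt{2 l} = \sqrt{2} \sqrt{l}$)
$W = 3 \sqrt{2294}$ ($W = \sqrt{20646} = 3 \sqrt{2294} \approx 143.69$)
$W - n{\left(-75,N{\left(-14,-5 \right)} \right)} = 3 \sqrt{2294} - \frac{116}{\sqrt{2} \sqrt{-14}} = 3 \sqrt{2294} - \frac{116}{\sqrt{2} i \sqrt{14}} = 3 \sqrt{2294} - \frac{116}{2 i \sqrt{7}} = 3 \sqrt{2294} - 116 \left(- \frac{i \sqrt{7}}{14}\right) = 3 \sqrt{2294} - - \frac{58 i \sqrt{7}}{7} = 3 \sqrt{2294} + \frac{58 i \sqrt{7}}{7}$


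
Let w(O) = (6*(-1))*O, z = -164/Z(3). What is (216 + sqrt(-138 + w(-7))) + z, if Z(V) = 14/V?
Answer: 1266/7 + 4*I*sqrt(6) ≈ 180.86 + 9.798*I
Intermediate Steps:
z = -246/7 (z = -164/(14/3) = -164/(14*(1/3)) = -164/14/3 = -164*3/14 = -246/7 ≈ -35.143)
w(O) = -6*O
(216 + sqrt(-138 + w(-7))) + z = (216 + sqrt(-138 - 6*(-7))) - 246/7 = (216 + sqrt(-138 + 42)) - 246/7 = (216 + sqrt(-96)) - 246/7 = (216 + 4*I*sqrt(6)) - 246/7 = 1266/7 + 4*I*sqrt(6)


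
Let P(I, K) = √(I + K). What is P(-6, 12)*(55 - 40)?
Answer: 15*√6 ≈ 36.742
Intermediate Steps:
P(-6, 12)*(55 - 40) = √(-6 + 12)*(55 - 40) = √6*15 = 15*√6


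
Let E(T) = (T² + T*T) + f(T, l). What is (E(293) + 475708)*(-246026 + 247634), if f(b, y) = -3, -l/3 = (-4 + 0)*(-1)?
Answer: 1041024024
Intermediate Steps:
l = -12 (l = -3*(-4 + 0)*(-1) = -(-12)*(-1) = -3*4 = -12)
E(T) = -3 + 2*T² (E(T) = (T² + T*T) - 3 = (T² + T²) - 3 = 2*T² - 3 = -3 + 2*T²)
(E(293) + 475708)*(-246026 + 247634) = ((-3 + 2*293²) + 475708)*(-246026 + 247634) = ((-3 + 2*85849) + 475708)*1608 = ((-3 + 171698) + 475708)*1608 = (171695 + 475708)*1608 = 647403*1608 = 1041024024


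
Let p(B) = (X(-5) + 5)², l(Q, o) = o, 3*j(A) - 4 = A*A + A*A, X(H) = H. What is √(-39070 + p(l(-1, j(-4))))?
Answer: I*√39070 ≈ 197.66*I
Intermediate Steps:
j(A) = 4/3 + 2*A²/3 (j(A) = 4/3 + (A*A + A*A)/3 = 4/3 + (A² + A²)/3 = 4/3 + (2*A²)/3 = 4/3 + 2*A²/3)
p(B) = 0 (p(B) = (-5 + 5)² = 0² = 0)
√(-39070 + p(l(-1, j(-4)))) = √(-39070 + 0) = √(-39070) = I*√39070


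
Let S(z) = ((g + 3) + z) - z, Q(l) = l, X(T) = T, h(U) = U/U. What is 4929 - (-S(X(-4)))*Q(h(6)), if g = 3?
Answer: 4935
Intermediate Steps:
h(U) = 1
S(z) = 6 (S(z) = ((3 + 3) + z) - z = (6 + z) - z = 6)
4929 - (-S(X(-4)))*Q(h(6)) = 4929 - (-1*6) = 4929 - (-6) = 4929 - 1*(-6) = 4929 + 6 = 4935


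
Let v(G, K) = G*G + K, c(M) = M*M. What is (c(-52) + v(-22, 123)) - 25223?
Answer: -21912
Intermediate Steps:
c(M) = M²
v(G, K) = K + G² (v(G, K) = G² + K = K + G²)
(c(-52) + v(-22, 123)) - 25223 = ((-52)² + (123 + (-22)²)) - 25223 = (2704 + (123 + 484)) - 25223 = (2704 + 607) - 25223 = 3311 - 25223 = -21912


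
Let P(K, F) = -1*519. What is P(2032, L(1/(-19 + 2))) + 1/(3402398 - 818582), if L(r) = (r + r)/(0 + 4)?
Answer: -1341000503/2583816 ≈ -519.00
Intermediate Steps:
L(r) = r/2 (L(r) = (2*r)/4 = (2*r)*(¼) = r/2)
P(K, F) = -519
P(2032, L(1/(-19 + 2))) + 1/(3402398 - 818582) = -519 + 1/(3402398 - 818582) = -519 + 1/2583816 = -1341000503/2583816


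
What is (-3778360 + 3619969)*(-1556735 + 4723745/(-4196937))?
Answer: 344950437296098680/1398979 ≈ 2.4657e+11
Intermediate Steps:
(-3778360 + 3619969)*(-1556735 + 4723745/(-4196937)) = -158391*(-1556735 + 4723745*(-1/4196937)) = -158391*(-1556735 - 4723745/4196937) = -158391*(-6533523444440/4196937) = 344950437296098680/1398979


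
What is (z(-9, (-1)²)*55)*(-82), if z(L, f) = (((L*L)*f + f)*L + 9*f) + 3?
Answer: 3274260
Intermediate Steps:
z(L, f) = 3 + 9*f + L*(f + f*L²) (z(L, f) = ((L²*f + f)*L + 9*f) + 3 = ((f*L² + f)*L + 9*f) + 3 = ((f + f*L²)*L + 9*f) + 3 = (L*(f + f*L²) + 9*f) + 3 = (9*f + L*(f + f*L²)) + 3 = 3 + 9*f + L*(f + f*L²))
(z(-9, (-1)²)*55)*(-82) = ((3 + 9*(-1)² - 9*(-1)² + (-1)²*(-9)³)*55)*(-82) = ((3 + 9*1 - 9*1 + 1*(-729))*55)*(-82) = ((3 + 9 - 9 - 729)*55)*(-82) = -726*55*(-82) = -39930*(-82) = 3274260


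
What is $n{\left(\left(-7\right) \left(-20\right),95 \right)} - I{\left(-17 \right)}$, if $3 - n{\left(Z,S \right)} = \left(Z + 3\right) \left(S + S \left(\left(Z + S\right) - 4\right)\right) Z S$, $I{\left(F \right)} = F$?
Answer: $-41917875980$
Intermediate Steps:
$n{\left(Z,S \right)} = 3 - S Z \left(3 + Z\right) \left(S + S \left(-4 + S + Z\right)\right)$ ($n{\left(Z,S \right)} = 3 - \left(Z + 3\right) \left(S + S \left(\left(Z + S\right) - 4\right)\right) Z S = 3 - \left(3 + Z\right) \left(S + S \left(\left(S + Z\right) - 4\right)\right) S Z = 3 - \left(3 + Z\right) \left(S + S \left(-4 + S + Z\right)\right) S Z = 3 - S Z \left(3 + Z\right) \left(S + S \left(-4 + S + Z\right)\right)$)
$n{\left(\left(-7\right) \left(-20\right),95 \right)} - I{\left(-17 \right)} = \left(3 - 95^{2} \left(\left(-7\right) \left(-20\right)\right)^{3} - 95^{3} \left(\left(-7\right) \left(-20\right)\right)^{2} - 3 \left(\left(-7\right) \left(-20\right)\right) 95^{3} + 9 \left(\left(-7\right) \left(-20\right)\right) 95^{2}\right) - -17 = \left(3 - 9025 \cdot 140^{3} - 857375 \cdot 140^{2} - 420 \cdot 857375 + 9 \cdot 140 \cdot 9025\right) + 17 = \left(3 - 9025 \cdot 2744000 - 857375 \cdot 19600 - 360097500 + 11371500\right) + 17 = \left(3 - 24764600000 - 16804550000 - 360097500 + 11371500\right) + 17 = -41917875997 + 17 = -41917875980$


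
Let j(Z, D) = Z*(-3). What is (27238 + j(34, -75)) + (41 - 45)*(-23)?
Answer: 27228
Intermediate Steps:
j(Z, D) = -3*Z
(27238 + j(34, -75)) + (41 - 45)*(-23) = (27238 - 3*34) + (41 - 45)*(-23) = (27238 - 102) - 4*(-23) = 27136 + 92 = 27228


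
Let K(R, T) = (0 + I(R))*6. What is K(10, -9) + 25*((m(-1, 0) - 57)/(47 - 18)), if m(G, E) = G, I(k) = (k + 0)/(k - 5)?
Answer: -38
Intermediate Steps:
I(k) = k/(-5 + k)
K(R, T) = 6*R/(-5 + R) (K(R, T) = (0 + R/(-5 + R))*6 = (R/(-5 + R))*6 = 6*R/(-5 + R))
K(10, -9) + 25*((m(-1, 0) - 57)/(47 - 18)) = 6*10/(-5 + 10) + 25*((-1 - 57)/(47 - 18)) = 6*10/5 + 25*(-58/29) = 6*10*(⅕) + 25*(-58*1/29) = 12 + 25*(-2) = 12 - 50 = -38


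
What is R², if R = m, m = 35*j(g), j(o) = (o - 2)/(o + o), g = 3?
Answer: 1225/36 ≈ 34.028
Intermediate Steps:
j(o) = (-2 + o)/(2*o) (j(o) = (-2 + o)/((2*o)) = (-2 + o)*(1/(2*o)) = (-2 + o)/(2*o))
m = 35/6 (m = 35*((½)*(-2 + 3)/3) = 35*((½)*(⅓)*1) = 35*(⅙) = 35/6 ≈ 5.8333)
R = 35/6 ≈ 5.8333
R² = (35/6)² = 1225/36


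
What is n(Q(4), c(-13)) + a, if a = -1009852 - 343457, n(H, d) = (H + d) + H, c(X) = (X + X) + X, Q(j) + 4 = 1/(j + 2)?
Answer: -4060067/3 ≈ -1.3534e+6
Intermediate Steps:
Q(j) = -4 + 1/(2 + j) (Q(j) = -4 + 1/(j + 2) = -4 + 1/(2 + j))
c(X) = 3*X (c(X) = 2*X + X = 3*X)
n(H, d) = d + 2*H
a = -1353309
n(Q(4), c(-13)) + a = (3*(-13) + 2*((-7 - 4*4)/(2 + 4))) - 1353309 = (-39 + 2*((-7 - 16)/6)) - 1353309 = (-39 + 2*((1/6)*(-23))) - 1353309 = (-39 + 2*(-23/6)) - 1353309 = (-39 - 23/3) - 1353309 = -140/3 - 1353309 = -4060067/3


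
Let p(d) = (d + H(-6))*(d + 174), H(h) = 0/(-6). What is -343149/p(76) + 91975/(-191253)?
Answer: -67375800697/3633807000 ≈ -18.541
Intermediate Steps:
H(h) = 0 (H(h) = 0*(-⅙) = 0)
p(d) = d*(174 + d) (p(d) = (d + 0)*(d + 174) = d*(174 + d))
-343149/p(76) + 91975/(-191253) = -343149*1/(76*(174 + 76)) + 91975/(-191253) = -343149/(76*250) + 91975*(-1/191253) = -343149/19000 - 91975/191253 = -67375800697/3633807000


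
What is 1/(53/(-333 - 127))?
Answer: -460/53 ≈ -8.6792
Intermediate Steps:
1/(53/(-333 - 127)) = 1/(53/(-460)) = 1/(53*(-1/460)) = 1/(-53/460) = -460/53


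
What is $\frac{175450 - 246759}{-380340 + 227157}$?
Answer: $\frac{71309}{153183} \approx 0.46552$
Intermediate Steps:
$\frac{175450 - 246759}{-380340 + 227157} = - \frac{71309}{-153183} = \left(-71309\right) \left(- \frac{1}{153183}\right) = \frac{71309}{153183}$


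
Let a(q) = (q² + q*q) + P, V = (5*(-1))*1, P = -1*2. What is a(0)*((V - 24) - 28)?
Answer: 114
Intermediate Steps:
P = -2
V = -5 (V = -5*1 = -5)
a(q) = -2 + 2*q² (a(q) = (q² + q*q) - 2 = (q² + q²) - 2 = 2*q² - 2 = -2 + 2*q²)
a(0)*((V - 24) - 28) = (-2 + 2*0²)*((-5 - 24) - 28) = (-2 + 2*0)*(-29 - 28) = (-2 + 0)*(-57) = -2*(-57) = 114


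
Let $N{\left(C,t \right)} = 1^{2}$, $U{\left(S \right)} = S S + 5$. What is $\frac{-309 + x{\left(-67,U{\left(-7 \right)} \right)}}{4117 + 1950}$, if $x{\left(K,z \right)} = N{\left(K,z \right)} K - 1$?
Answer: $- \frac{377}{6067} \approx -0.062139$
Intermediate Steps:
$U{\left(S \right)} = 5 + S^{2}$ ($U{\left(S \right)} = S^{2} + 5 = 5 + S^{2}$)
$N{\left(C,t \right)} = 1$
$x{\left(K,z \right)} = -1 + K$ ($x{\left(K,z \right)} = 1 K - 1 = K - 1 = -1 + K$)
$\frac{-309 + x{\left(-67,U{\left(-7 \right)} \right)}}{4117 + 1950} = \frac{-309 - 68}{4117 + 1950} = \frac{-309 - 68}{6067} = \left(-377\right) \frac{1}{6067} = - \frac{377}{6067}$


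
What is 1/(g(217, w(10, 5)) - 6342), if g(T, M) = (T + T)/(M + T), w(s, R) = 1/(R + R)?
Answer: -2171/13764142 ≈ -0.00015773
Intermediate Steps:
w(s, R) = 1/(2*R)
g(T, M) = 2*T/(M + T) (g(T, M) = (2*T)/(M + T) = 2*T/(M + T))
1/(g(217, w(10, 5)) - 6342) = 1/(2*217/((½)/5 + 217) - 6342) = 1/(2*217/((½)*(⅕) + 217) - 6342) = 1/(2*217/(⅒ + 217) - 6342) = 1/(2*217/(2171/10) - 6342) = 1/(2*217*(10/2171) - 6342) = 1/(4340/2171 - 6342) = 1/(-13764142/2171) = -2171/13764142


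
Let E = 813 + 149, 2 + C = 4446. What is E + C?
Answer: 5406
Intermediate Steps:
C = 4444 (C = -2 + 4446 = 4444)
E = 962
E + C = 962 + 4444 = 5406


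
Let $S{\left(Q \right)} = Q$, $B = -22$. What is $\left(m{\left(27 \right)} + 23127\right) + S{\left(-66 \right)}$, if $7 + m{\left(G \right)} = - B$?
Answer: $23076$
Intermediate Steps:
$m{\left(G \right)} = 15$ ($m{\left(G \right)} = -7 - -22 = -7 + 22 = 15$)
$\left(m{\left(27 \right)} + 23127\right) + S{\left(-66 \right)} = \left(15 + 23127\right) - 66 = 23142 - 66 = 23076$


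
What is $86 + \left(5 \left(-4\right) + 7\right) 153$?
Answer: $-1903$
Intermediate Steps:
$86 + \left(5 \left(-4\right) + 7\right) 153 = 86 + \left(-20 + 7\right) 153 = 86 - 1989 = -1903$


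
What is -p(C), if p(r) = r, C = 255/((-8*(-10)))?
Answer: -51/16 ≈ -3.1875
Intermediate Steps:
C = 51/16 (C = 255/80 = 255*(1/80) = 51/16 ≈ 3.1875)
-p(C) = -1*51/16 = -51/16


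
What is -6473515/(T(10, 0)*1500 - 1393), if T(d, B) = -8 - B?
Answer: 6473515/13393 ≈ 483.35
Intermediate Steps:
-6473515/(T(10, 0)*1500 - 1393) = -6473515/((-8 - 1*0)*1500 - 1393) = -6473515/((-8 + 0)*1500 - 1393) = -6473515/(-8*1500 - 1393) = -6473515/(-12000 - 1393) = -6473515/(-13393) = -6473515*(-1/13393) = 6473515/13393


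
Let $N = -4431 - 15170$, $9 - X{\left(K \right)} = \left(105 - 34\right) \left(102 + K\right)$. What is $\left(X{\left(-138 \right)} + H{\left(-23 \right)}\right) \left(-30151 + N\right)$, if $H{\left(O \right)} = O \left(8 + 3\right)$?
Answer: $-115026624$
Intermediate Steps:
$X{\left(K \right)} = -7233 - 71 K$ ($X{\left(K \right)} = 9 - \left(105 - 34\right) \left(102 + K\right) = 9 - 71 \left(102 + K\right) = 9 - \left(7242 + 71 K\right) = -7233 - 71 K$)
$N = -19601$
$H{\left(O \right)} = 11 O$ ($H{\left(O \right)} = O 11 = 11 O$)
$\left(X{\left(-138 \right)} + H{\left(-23 \right)}\right) \left(-30151 + N\right) = \left(\left(-7233 - -9798\right) + 11 \left(-23\right)\right) \left(-30151 - 19601\right) = \left(\left(-7233 + 9798\right) - 253\right) \left(-49752\right) = \left(2565 - 253\right) \left(-49752\right) = 2312 \left(-49752\right) = -115026624$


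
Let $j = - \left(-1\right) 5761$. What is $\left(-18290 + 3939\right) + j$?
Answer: $-8590$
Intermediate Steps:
$j = 5761$ ($j = \left(-1\right) \left(-5761\right) = 5761$)
$\left(-18290 + 3939\right) + j = \left(-18290 + 3939\right) + 5761 = -14351 + 5761 = -8590$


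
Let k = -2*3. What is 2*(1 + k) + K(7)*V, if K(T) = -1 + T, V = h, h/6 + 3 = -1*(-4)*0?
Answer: -118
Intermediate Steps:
k = -6
h = -18 (h = -18 + 6*(-1*(-4)*0) = -18 + 6*(4*0) = -18 + 6*0 = -18 + 0 = -18)
V = -18
2*(1 + k) + K(7)*V = 2*(1 - 6) + (-1 + 7)*(-18) = 2*(-5) + 6*(-18) = -10 - 108 = -118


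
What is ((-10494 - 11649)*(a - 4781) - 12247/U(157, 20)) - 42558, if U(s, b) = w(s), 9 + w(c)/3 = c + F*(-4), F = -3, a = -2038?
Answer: 72456256073/480 ≈ 1.5095e+8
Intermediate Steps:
w(c) = 9 + 3*c (w(c) = -27 + 3*(c - 3*(-4)) = -27 + 3*(c + 12) = -27 + 3*(12 + c) = -27 + (36 + 3*c) = 9 + 3*c)
U(s, b) = 9 + 3*s
((-10494 - 11649)*(a - 4781) - 12247/U(157, 20)) - 42558 = ((-10494 - 11649)*(-2038 - 4781) - 12247/(9 + 3*157)) - 42558 = (-22143*(-6819) - 12247/(9 + 471)) - 42558 = (150993117 - 12247/480) - 42558 = 72476683913/480 - 42558 = 72456256073/480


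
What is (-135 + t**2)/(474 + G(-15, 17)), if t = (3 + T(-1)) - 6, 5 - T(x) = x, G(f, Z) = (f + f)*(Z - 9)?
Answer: -7/13 ≈ -0.53846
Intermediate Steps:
G(f, Z) = 2*f*(-9 + Z) (G(f, Z) = (2*f)*(-9 + Z) = 2*f*(-9 + Z))
T(x) = 5 - x
t = 3 (t = (3 + (5 - 1*(-1))) - 6 = (3 + (5 + 1)) - 6 = (3 + 6) - 6 = 9 - 6 = 3)
(-135 + t**2)/(474 + G(-15, 17)) = (-135 + 3**2)/(474 + 2*(-15)*(-9 + 17)) = (-135 + 9)/(474 + 2*(-15)*8) = -126/(474 - 240) = -126/234 = -126*1/234 = -7/13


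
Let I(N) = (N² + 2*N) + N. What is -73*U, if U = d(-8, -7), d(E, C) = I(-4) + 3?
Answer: -511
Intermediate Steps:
I(N) = N² + 3*N
d(E, C) = 7 (d(E, C) = -4*(3 - 4) + 3 = -4*(-1) + 3 = 4 + 3 = 7)
U = 7
-73*U = -73*7 = -511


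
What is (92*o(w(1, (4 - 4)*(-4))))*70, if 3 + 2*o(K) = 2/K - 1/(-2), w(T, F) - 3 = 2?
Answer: -6762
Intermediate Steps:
w(T, F) = 5 (w(T, F) = 3 + 2 = 5)
o(K) = -5/4 + 1/K (o(K) = -3/2 + (2/K - 1/(-2))/2 = -3/2 + (2/K - 1*(-1/2))/2 = -3/2 + (2/K + 1/2)/2 = -3/2 + (1/2 + 2/K)/2 = -3/2 + (1/4 + 1/K) = -5/4 + 1/K)
(92*o(w(1, (4 - 4)*(-4))))*70 = (92*(-5/4 + 1/5))*70 = (92*(-21/20))*70 = -483/5*70 = -6762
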